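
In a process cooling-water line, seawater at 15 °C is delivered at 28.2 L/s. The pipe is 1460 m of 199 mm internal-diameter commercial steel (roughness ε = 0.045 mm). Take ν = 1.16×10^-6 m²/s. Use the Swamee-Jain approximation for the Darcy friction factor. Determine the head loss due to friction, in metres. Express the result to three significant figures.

h_f ≈ 5.50 m

V = 4Q/(πD²) = 4·0.0282/(π·0.199²) = 0.9067 m/s
Re = VD/ν = 0.9067·0.199/1.16×10^-6 = 1.56×10^5 → turbulent
ε/D = 0.045/199 = 2.26×10^-4
Swamee-Jain: f = 0.01790
h_f = f(L/D)V²/(2g) = 0.01790·(1460/0.199)·0.9067²/(2·9.81) = 5.502 m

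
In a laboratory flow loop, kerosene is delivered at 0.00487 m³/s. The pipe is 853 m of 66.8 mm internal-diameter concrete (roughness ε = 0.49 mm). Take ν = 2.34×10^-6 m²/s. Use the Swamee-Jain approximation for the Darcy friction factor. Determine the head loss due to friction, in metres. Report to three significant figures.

h_f ≈ 45.8 m

V = 4Q/(πD²) = 4·0.00487/(π·0.0668²) = 1.390 m/s
Re = VD/ν = 1.390·0.0668/2.34×10^-6 = 3.97×10^4 → turbulent
ε/D = 0.49/66.8 = 0.00734
Swamee-Jain: f = 0.03642
h_f = f(L/D)V²/(2g) = 0.03642·(853/0.0668)·1.390²/(2·9.81) = 45.78 m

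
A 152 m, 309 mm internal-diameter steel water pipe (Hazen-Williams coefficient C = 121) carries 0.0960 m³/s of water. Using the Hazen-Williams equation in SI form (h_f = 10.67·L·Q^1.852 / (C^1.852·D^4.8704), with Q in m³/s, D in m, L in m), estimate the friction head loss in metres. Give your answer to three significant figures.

h_f = 10.67·152·0.0960^1.852 / (121^1.852·0.309^4.8704) = 0.8953 m

h_f ≈ 0.895 m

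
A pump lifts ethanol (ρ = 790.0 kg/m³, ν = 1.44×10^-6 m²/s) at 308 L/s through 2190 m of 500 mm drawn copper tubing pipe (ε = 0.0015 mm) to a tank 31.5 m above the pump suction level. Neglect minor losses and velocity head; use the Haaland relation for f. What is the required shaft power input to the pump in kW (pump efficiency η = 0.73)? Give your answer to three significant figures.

V = 4Q/(πD²) = 1.569 m/s; Re = 5.45×10^5; ε/D = 3.00×10^-6; f = 0.01290
h_f = f(L/D)V²/2g = 7.086 m
Total head H = z + h_f = 31.5 + 7.086 = 38.59 m
P_hyd = ρgQH = 790.0·9.81·0.308·38.59 = 92.10 kW
P_shaft = P_hyd/η = 92.10/0.73 = 126.2 kW

P_shaft ≈ 126 kW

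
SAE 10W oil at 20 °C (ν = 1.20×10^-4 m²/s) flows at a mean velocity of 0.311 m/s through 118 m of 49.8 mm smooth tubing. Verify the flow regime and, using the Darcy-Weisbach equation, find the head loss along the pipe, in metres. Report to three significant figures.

Re = VD/ν = 0.311·0.04980/1.20×10^-4 = 129 → laminar (Re < 2300)
f = 64/Re = 0.4959
h_f = f(L/D)V²/(2g) = 0.4959·(118/0.04980)·0.311²/(2·9.81) = 5.792 m

h_f ≈ 5.79 m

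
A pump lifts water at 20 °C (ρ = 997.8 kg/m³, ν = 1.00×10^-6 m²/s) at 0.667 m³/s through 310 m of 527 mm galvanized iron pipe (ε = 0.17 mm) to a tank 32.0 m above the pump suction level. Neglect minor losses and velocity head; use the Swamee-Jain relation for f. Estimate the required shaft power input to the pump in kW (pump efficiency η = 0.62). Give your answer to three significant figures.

V = 4Q/(πD²) = 3.058 m/s; Re = 1.61×10^6; ε/D = 3.23×10^-4; f = 0.01569
h_f = f(L/D)V²/2g = 4.400 m
Total head H = z + h_f = 32.0 + 4.400 = 36.40 m
P_hyd = ρgQH = 997.8·9.81·0.667·36.40 = 237.6 kW
P_shaft = P_hyd/η = 237.6/0.62 = 383.3 kW

P_shaft ≈ 383 kW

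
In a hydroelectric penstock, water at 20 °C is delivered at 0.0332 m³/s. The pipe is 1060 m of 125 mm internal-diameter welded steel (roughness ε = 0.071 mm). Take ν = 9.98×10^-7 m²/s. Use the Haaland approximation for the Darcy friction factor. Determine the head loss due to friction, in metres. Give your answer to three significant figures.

h_f ≈ 58.0 m

V = 4Q/(πD²) = 4·0.0332/(π·0.125²) = 2.705 m/s
Re = VD/ν = 2.705·0.125/9.98×10^-7 = 3.39×10^5 → turbulent
ε/D = 0.071/125 = 5.68×10^-4
Haaland: f = 0.01833
h_f = f(L/D)V²/(2g) = 0.01833·(1060/0.125)·2.705²/(2·9.81) = 57.98 m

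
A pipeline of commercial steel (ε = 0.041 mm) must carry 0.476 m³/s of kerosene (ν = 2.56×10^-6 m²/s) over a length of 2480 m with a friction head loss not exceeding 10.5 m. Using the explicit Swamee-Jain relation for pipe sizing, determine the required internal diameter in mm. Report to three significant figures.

Swamee-Jain (Type III): D = 0.66·[ε^1.25·(LQ²/(gh_f))^4.75 + ν·Q^9.4·(L/(gh_f))^5.2]^0.04
LQ²/(gh_f) = 5.455; L/(gh_f) = 24.08
Term 1 = ε^1.25·(…)^4.75 = 0.0104; Term 2 = ν·Q^9.4·(…)^5.2 = 0.0365
D = 0.66·(0.0104 + 0.0365)^0.04 = 0.5839 m = 584 mm
Check: V = 1.78 m/s, Re = 4.05×10^5, f = 0.01450, h_f = 9.92 m ≈ 10.5 m ✓

D ≈ 584 mm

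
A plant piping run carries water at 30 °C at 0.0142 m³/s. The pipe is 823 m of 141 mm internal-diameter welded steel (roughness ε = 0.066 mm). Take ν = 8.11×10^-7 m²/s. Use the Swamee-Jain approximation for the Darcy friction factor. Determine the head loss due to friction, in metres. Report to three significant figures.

h_f ≈ 4.73 m

V = 4Q/(πD²) = 4·0.0142/(π·0.141²) = 0.9094 m/s
Re = VD/ν = 0.9094·0.141/8.11×10^-7 = 1.58×10^5 → turbulent
ε/D = 0.066/141 = 4.68×10^-4
Swamee-Jain: f = 0.01921
h_f = f(L/D)V²/(2g) = 0.01921·(823/0.141)·0.9094²/(2·9.81) = 4.725 m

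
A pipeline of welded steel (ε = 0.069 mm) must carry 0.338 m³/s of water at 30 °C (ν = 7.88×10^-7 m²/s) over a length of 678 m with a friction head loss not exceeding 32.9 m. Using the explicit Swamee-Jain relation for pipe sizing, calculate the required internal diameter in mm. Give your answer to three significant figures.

Swamee-Jain (Type III): D = 0.66·[ε^1.25·(LQ²/(gh_f))^4.75 + ν·Q^9.4·(L/(gh_f))^5.2]^0.04
LQ²/(gh_f) = 0.2400; L/(gh_f) = 2.101
Term 1 = ε^1.25·(…)^4.75 = 7.15×10^-9; Term 2 = ν·Q^9.4·(…)^5.2 = 1.40×10^-9
D = 0.66·(7.15×10^-9 + 1.40×10^-9)^0.04 = 0.3139 m = 314 mm
Check: V = 4.37 m/s, Re = 1.74×10^6, f = 0.01462, h_f = 30.7 m ≈ 32.9 m ✓

D ≈ 314 mm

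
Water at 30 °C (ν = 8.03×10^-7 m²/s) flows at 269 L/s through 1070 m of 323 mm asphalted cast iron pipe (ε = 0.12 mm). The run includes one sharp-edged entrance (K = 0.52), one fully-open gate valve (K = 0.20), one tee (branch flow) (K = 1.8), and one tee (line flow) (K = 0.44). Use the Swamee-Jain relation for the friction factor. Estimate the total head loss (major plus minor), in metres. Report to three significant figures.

V = 4Q/(πD²) = 3.283 m/s; V²/2g = 0.5493 m
Re = 1.32×10^6, ε/D = 3.72×10^-4 → f = 0.01621 (Swamee-Jain)
Major: h_f = f(L/D)·V²/2g = 0.01621·3313·0.5493 = 29.49 m
Minor: ΣK = 2.96; h_m = ΣK·V²/2g = 1.626 m
Total H_L = 29.49 + 1.626 = 31.12 m

H_L ≈ 31.1 m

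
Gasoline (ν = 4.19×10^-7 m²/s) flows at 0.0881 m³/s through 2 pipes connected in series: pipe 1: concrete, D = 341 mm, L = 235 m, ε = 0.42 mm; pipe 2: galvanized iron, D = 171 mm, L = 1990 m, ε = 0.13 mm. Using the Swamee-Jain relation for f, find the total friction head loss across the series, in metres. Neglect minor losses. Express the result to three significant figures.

H ≈ 164 m

Pipe 1: V = 0.9647 m/s, Re = 7.85×10^5, ε/D = 0.00123, f = 0.02110, h_1 = f(L/D)V²/2g = 0.6897 m
Pipe 2: V = 3.836 m/s, Re = 1.57×10^6, ε/D = 7.60×10^-4, f = 0.01870, h_2 = f(L/D)V²/2g = 163.2 m
Series → Q common, losses add: H = Σh = 163.9 m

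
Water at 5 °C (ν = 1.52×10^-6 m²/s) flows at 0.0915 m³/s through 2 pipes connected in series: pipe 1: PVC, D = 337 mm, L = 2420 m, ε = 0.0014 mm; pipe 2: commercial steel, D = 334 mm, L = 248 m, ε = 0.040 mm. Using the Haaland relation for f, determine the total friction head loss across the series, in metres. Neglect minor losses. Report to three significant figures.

H ≈ 6.49 m

Pipe 1: V = 1.026 m/s, Re = 2.27×10^5, ε/D = 4.15×10^-6, f = 0.01514, h_1 = f(L/D)V²/2g = 5.833 m
Pipe 2: V = 1.044 m/s, Re = 2.29×10^5, ε/D = 1.20×10^-4, f = 0.01599, h_2 = f(L/D)V²/2g = 0.6601 m
Series → Q common, losses add: H = Σh = 6.493 m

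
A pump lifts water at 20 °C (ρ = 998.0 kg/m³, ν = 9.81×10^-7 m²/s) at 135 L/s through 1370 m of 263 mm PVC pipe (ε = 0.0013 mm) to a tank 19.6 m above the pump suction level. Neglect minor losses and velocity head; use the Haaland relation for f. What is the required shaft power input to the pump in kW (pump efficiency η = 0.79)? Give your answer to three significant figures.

P_shaft ≈ 67.0 kW

V = 4Q/(πD²) = 2.485 m/s; Re = 6.66×10^5; ε/D = 4.94×10^-6; f = 0.01248
h_f = f(L/D)V²/2g = 20.47 m
Total head H = z + h_f = 19.6 + 20.47 = 40.07 m
P_hyd = ρgQH = 998.0·9.81·0.135·40.07 = 52.96 kW
P_shaft = P_hyd/η = 52.96/0.79 = 67.04 kW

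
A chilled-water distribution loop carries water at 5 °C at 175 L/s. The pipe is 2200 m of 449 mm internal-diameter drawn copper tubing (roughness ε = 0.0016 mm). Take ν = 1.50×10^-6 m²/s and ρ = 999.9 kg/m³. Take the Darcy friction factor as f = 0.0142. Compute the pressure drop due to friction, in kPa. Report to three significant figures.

V = 4Q/(πD²) = 4·0.175/(π·0.449²) = 1.105 m/s
h_f = f(L/D)V²/(2g) = 0.01420·(2200/0.449)·1.105²/(2·9.81) = 4.332 m
Δp = ρg·h_f = 999.9·9.81·4.332 = 42.49 kPa

Δp ≈ 42.5 kPa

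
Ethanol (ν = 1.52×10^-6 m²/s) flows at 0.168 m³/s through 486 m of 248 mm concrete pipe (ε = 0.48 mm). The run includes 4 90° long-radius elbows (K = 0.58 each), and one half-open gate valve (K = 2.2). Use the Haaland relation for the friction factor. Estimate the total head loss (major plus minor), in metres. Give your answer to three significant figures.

V = 4Q/(πD²) = 3.478 m/s; V²/2g = 0.6165 m
Re = 5.67×10^5, ε/D = 0.00194 → f = 0.02356 (Haaland)
Major: h_f = f(L/D)·V²/2g = 0.02356·1960·0.6165 = 28.46 m
Minor: ΣK = 4.52; h_m = ΣK·V²/2g = 2.787 m
Total H_L = 28.46 + 2.787 = 31.24 m

H_L ≈ 31.2 m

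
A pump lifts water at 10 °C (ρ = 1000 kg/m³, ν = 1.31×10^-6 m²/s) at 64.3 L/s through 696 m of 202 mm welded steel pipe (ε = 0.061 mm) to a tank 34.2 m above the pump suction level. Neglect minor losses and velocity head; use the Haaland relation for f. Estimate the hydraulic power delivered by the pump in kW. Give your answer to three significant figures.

V = 4Q/(πD²) = 2.006 m/s; Re = 3.09×10^5; ε/D = 3.02×10^-4; f = 0.01677
h_f = f(L/D)V²/2g = 11.86 m
Total head H = z + h_f = 34.2 + 11.86 = 46.06 m
P_hyd = ρgQH = 1000·9.81·0.0643·46.06 = 29.05 kW

P_hyd ≈ 29.1 kW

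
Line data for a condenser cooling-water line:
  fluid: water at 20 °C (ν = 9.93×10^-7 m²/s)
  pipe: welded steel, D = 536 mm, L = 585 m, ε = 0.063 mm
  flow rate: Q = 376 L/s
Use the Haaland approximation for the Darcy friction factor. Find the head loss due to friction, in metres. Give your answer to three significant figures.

h_f ≈ 2.11 m

V = 4Q/(πD²) = 4·0.376/(π·0.536²) = 1.666 m/s
Re = VD/ν = 1.666·0.536/9.93×10^-7 = 8.99×10^5 → turbulent
ε/D = 0.063/536 = 1.18×10^-4
Haaland: f = 0.01369
h_f = f(L/D)V²/(2g) = 0.01369·(585/0.536)·1.666²/(2·9.81) = 2.114 m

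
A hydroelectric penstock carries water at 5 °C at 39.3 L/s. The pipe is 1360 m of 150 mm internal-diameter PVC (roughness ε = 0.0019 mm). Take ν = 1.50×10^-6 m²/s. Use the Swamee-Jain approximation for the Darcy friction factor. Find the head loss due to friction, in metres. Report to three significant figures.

V = 4Q/(πD²) = 4·0.0393/(π·0.150²) = 2.224 m/s
Re = VD/ν = 2.224·0.150/1.50×10^-6 = 2.22×10^5 → turbulent
ε/D = 0.0019/150 = 1.27×10^-5
Swamee-Jain: f = 0.01534
h_f = f(L/D)V²/(2g) = 0.01534·(1360/0.150)·2.224²/(2·9.81) = 35.06 m

h_f ≈ 35.1 m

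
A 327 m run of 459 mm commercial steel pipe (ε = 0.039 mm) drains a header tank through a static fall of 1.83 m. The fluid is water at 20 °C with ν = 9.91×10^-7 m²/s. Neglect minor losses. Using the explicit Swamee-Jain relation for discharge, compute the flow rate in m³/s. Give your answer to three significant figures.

Swamee-Jain (Type II): Q = -0.965·√(gD⁵h_f/L)·ln[ε/(3.7D) + √(3.17ν²L/(gD³h_f))]
√(gD⁵h_f/L) = √(9.81·0.459⁵·1.83/327) = 0.03344
ε/(3.7D) = 2.30×10^-5; √(3.17ν²L/(gD³h_f)) = 2.42×10^-5
Q = -0.965·0.03344·ln(4.718×10^-5) = 0.3215 m³/s
Check: V = 1.94 m/s, Re = 9.00×10^5, f = 0.01341, h_f = 1.84 m ≈ 1.83 m ✓

Q ≈ 0.321 m³/s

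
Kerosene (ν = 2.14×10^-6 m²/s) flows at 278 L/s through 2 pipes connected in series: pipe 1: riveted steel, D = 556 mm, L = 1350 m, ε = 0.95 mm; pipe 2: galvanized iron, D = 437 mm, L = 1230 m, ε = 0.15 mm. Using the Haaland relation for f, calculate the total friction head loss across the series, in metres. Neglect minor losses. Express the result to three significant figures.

Pipe 1: V = 1.145 m/s, Re = 2.97×10^5, ε/D = 0.00171, f = 0.02311, h_1 = f(L/D)V²/2g = 3.750 m
Pipe 2: V = 1.853 m/s, Re = 3.78×10^5, ε/D = 3.43×10^-4, f = 0.01679, h_2 = f(L/D)V²/2g = 8.277 m
Series → Q common, losses add: H = Σh = 12.03 m

H ≈ 12.0 m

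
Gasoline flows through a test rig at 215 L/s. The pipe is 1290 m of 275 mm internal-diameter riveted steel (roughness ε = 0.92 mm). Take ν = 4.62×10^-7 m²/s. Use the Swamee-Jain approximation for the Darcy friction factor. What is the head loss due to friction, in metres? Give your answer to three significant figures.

h_f ≈ 84.8 m

V = 4Q/(πD²) = 4·0.215/(π·0.275²) = 3.620 m/s
Re = VD/ν = 3.620·0.275/4.62×10^-7 = 2.15×10^6 → turbulent
ε/D = 0.92/275 = 0.00335
Swamee-Jain: f = 0.02708
h_f = f(L/D)V²/(2g) = 0.02708·(1290/0.275)·3.620²/(2·9.81) = 84.84 m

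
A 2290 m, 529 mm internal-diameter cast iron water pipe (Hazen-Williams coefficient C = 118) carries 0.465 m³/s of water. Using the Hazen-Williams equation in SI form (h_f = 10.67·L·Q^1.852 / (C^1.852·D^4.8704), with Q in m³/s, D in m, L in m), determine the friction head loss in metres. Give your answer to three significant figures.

h_f ≈ 19.1 m

h_f = 10.67·2290·0.465^1.852 / (118^1.852·0.529^4.8704) = 19.14 m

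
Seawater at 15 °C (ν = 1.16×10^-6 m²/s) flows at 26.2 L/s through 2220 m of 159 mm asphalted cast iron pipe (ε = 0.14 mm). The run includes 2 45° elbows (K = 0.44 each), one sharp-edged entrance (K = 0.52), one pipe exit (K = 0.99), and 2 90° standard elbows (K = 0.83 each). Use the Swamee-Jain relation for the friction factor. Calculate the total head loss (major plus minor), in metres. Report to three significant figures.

V = 4Q/(πD²) = 1.320 m/s; V²/2g = 0.08874 m
Re = 1.81×10^5, ε/D = 8.81×10^-4 → f = 0.02085 (Swamee-Jain)
Major: h_f = f(L/D)·V²/2g = 0.02085·13962·0.08874 = 25.83 m
Minor: ΣK = 4.05; h_m = ΣK·V²/2g = 0.3594 m
Total H_L = 25.83 + 0.3594 = 26.19 m

H_L ≈ 26.2 m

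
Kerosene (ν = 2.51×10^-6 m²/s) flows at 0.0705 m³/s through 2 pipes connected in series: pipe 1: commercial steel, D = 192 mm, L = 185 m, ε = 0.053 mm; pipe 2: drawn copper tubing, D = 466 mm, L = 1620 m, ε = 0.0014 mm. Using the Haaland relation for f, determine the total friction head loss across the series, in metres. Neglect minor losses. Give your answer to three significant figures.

H ≈ 5.67 m

Pipe 1: V = 2.435 m/s, Re = 1.86×10^5, ε/D = 2.76×10^-4, f = 0.01751, h_1 = f(L/D)V²/2g = 5.098 m
Pipe 2: V = 0.4134 m/s, Re = 7.67×10^4, ε/D = 3.00×10^-6, f = 0.01886, h_2 = f(L/D)V²/2g = 0.5710 m
Series → Q common, losses add: H = Σh = 5.669 m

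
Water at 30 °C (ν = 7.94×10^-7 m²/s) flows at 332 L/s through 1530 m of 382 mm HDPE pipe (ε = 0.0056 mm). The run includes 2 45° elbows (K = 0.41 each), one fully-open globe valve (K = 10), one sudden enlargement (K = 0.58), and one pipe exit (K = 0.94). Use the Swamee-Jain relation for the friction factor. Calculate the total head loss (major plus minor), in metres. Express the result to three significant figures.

H_L ≈ 24.8 m

V = 4Q/(πD²) = 2.897 m/s; V²/2g = 0.4277 m
Re = 1.39×10^6, ε/D = 1.47×10^-5 → f = 0.01142 (Swamee-Jain)
Major: h_f = f(L/D)·V²/2g = 0.01142·4005·0.4277 = 19.56 m
Minor: ΣK = 12.3; h_m = ΣK·V²/2g = 5.278 m
Total H_L = 19.56 + 5.278 = 24.83 m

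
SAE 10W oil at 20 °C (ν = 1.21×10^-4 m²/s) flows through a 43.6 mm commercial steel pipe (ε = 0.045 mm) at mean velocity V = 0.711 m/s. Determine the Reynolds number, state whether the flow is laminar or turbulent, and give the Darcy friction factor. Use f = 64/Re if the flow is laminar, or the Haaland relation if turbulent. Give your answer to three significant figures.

Re ≈ 256; laminar; f = 64/Re ≈ 0.250

Re = VD/ν = 0.7110·0.0436/1.21×10^-4 = 256
Re < 2300 → laminar → f = 64/Re = 0.2498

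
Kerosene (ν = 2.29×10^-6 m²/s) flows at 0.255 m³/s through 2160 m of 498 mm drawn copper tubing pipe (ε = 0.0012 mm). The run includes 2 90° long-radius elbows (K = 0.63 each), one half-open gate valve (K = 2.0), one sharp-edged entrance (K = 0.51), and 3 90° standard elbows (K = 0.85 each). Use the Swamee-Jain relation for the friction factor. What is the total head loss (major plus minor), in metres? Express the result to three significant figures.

V = 4Q/(πD²) = 1.309 m/s; V²/2g = 0.08735 m
Re = 2.85×10^5, ε/D = 2.41×10^-6 → f = 0.01454 (Swamee-Jain)
Major: h_f = f(L/D)·V²/2g = 0.01454·4337·0.08735 = 5.510 m
Minor: ΣK = 6.32; h_m = ΣK·V²/2g = 0.5521 m
Total H_L = 5.510 + 0.5521 = 6.062 m

H_L ≈ 6.06 m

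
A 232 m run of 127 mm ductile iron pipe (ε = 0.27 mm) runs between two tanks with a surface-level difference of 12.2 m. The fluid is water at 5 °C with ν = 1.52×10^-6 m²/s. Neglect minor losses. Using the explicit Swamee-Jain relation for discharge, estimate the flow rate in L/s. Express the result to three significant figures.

Swamee-Jain (Type II): Q = -0.965·√(gD⁵h_f/L)·ln[ε/(3.7D) + √(3.17ν²L/(gD³h_f))]
√(gD⁵h_f/L) = √(9.81·0.127⁵·12.2/232) = 0.004128
ε/(3.7D) = 5.75×10^-4; √(3.17ν²L/(gD³h_f)) = 8.33×10^-5
Q = -0.965·0.004128·ln(6.578×10^-4) = 0.02919 m³/s
Check: V = 2.30 m/s, Re = 1.93×10^5, f = 0.02487, h_f = 12.3 m ≈ 12.2 m ✓

Q ≈ 29.2 L/s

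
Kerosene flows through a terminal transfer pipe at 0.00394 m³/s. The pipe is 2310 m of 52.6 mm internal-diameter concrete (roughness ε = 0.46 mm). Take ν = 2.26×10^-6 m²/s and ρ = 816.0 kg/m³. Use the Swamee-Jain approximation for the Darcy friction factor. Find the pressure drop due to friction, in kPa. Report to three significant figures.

V = 4Q/(πD²) = 4·0.00394/(π·0.0526²) = 1.813 m/s
Re = VD/ν = 1.813·0.0526/2.26×10^-6 = 4.22×10^4 → turbulent
ε/D = 0.46/52.6 = 0.00875
Swamee-Jain: f = 0.03817
h_f = f(L/D)V²/(2g) = 0.03817·(2310/0.0526)·1.813²/(2·9.81) = 280.8 m
Δp = ρg·h_f = 816.0·9.81·280.8 = 2248 kPa

Δp ≈ 2250 kPa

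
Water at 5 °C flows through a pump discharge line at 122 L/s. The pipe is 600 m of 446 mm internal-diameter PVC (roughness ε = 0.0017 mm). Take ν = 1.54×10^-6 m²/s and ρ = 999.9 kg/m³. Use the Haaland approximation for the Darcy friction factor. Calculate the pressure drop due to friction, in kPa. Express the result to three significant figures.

V = 4Q/(πD²) = 4·0.122/(π·0.446²) = 0.7809 m/s
Re = VD/ν = 0.7809·0.446/1.54×10^-6 = 2.26×10^5 → turbulent
ε/D = 0.0017/446 = 3.81×10^-6
Haaland: f = 0.01516
h_f = f(L/D)V²/(2g) = 0.01516·(600/0.446)·0.7809²/(2·9.81) = 0.6338 m
Δp = ρg·h_f = 999.9·9.81·0.6338 = 6.217 kPa

Δp ≈ 6.22 kPa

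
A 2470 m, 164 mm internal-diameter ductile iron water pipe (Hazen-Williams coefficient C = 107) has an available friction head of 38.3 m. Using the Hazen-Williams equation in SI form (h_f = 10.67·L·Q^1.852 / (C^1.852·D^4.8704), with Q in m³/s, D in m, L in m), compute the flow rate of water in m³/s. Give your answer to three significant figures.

Q ≈ 0.0271 m³/s

Rearranging: Q = [h_f·C^1.852·D^4.8704 / (10.67·L)]^(1/1.852)
Q = [38.3·107^1.852·0.164^4.8704 / (10.67·2470)]^0.540 = 0.02706 m³/s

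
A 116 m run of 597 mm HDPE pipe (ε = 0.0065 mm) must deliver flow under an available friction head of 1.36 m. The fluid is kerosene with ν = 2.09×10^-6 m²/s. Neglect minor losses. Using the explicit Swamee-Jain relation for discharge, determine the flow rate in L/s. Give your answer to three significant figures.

Swamee-Jain (Type II): Q = -0.965·√(gD⁵h_f/L)·ln[ε/(3.7D) + √(3.17ν²L/(gD³h_f))]
√(gD⁵h_f/L) = √(9.81·0.597⁵·1.36/116) = 0.09339
ε/(3.7D) = 2.94×10^-6; √(3.17ν²L/(gD³h_f)) = 2.38×10^-5
Q = -0.965·0.09339·ln(2.673×10^-5) = 0.9490 m³/s
Check: V = 3.39 m/s, Re = 9.68×10^5, f = 0.01193, h_f = 1.36 m ≈ 1.36 m ✓

Q ≈ 949 L/s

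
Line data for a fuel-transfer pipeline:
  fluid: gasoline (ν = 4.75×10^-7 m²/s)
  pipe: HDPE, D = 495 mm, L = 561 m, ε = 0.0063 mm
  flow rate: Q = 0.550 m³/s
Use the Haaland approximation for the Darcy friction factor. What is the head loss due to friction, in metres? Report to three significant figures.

V = 4Q/(πD²) = 4·0.550/(π·0.495²) = 2.858 m/s
Re = VD/ν = 2.858·0.495/4.75×10^-7 = 2.98×10^6 → turbulent
ε/D = 0.0063/495 = 1.27×10^-5
Haaland: f = 0.01021
h_f = f(L/D)V²/(2g) = 0.01021·(561/0.495)·2.858²/(2·9.81) = 4.818 m

h_f ≈ 4.82 m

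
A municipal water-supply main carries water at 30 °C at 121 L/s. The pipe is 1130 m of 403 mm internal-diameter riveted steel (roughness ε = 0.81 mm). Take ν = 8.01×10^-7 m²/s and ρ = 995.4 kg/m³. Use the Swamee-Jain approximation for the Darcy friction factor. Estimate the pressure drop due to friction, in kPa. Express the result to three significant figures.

Δp ≈ 30.1 kPa

V = 4Q/(πD²) = 4·0.121/(π·0.403²) = 0.9486 m/s
Re = VD/ν = 0.9486·0.403/8.01×10^-7 = 4.77×10^5 → turbulent
ε/D = 0.81/403 = 0.00201
Swamee-Jain: f = 0.02395
h_f = f(L/D)V²/(2g) = 0.02395·(1130/0.403)·0.9486²/(2·9.81) = 3.080 m
Δp = ρg·h_f = 995.4·9.81·3.080 = 30.08 kPa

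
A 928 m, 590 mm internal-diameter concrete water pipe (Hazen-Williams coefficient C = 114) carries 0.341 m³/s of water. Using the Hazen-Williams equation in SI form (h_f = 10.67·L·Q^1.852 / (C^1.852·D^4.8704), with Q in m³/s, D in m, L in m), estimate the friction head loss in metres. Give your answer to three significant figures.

h_f = 10.67·928·0.341^1.852 / (114^1.852·0.590^4.8704) = 2.735 m

h_f ≈ 2.74 m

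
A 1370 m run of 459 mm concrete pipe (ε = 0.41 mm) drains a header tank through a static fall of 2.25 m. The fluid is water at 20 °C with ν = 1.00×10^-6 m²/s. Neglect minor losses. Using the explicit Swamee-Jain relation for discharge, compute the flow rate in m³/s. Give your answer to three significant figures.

Q ≈ 0.143 m³/s

Swamee-Jain (Type II): Q = -0.965·√(gD⁵h_f/L)·ln[ε/(3.7D) + √(3.17ν²L/(gD³h_f))]
√(gD⁵h_f/L) = √(9.81·0.459⁵·2.25/1370) = 0.01812
ε/(3.7D) = 2.41×10^-4; √(3.17ν²L/(gD³h_f)) = 4.51×10^-5
Q = -0.965·0.01812·ln(2.865×10^-4) = 0.1426 m³/s
Check: V = 0.862 m/s, Re = 3.96×10^5, f = 0.02005, h_f = 2.27 m ≈ 2.25 m ✓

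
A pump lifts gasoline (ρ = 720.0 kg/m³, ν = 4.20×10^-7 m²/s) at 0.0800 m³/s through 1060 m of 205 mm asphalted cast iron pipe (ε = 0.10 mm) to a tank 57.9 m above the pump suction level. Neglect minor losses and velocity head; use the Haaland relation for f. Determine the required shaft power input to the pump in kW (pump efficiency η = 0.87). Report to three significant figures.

P_shaft ≈ 54.7 kW

V = 4Q/(πD²) = 2.424 m/s; Re = 1.18×10^6; ε/D = 4.88×10^-4; f = 0.01702
h_f = f(L/D)V²/2g = 26.35 m
Total head H = z + h_f = 57.9 + 26.35 = 84.25 m
P_hyd = ρgQH = 720.0·9.81·0.0800·84.25 = 47.61 kW
P_shaft = P_hyd/η = 47.61/0.87 = 54.72 kW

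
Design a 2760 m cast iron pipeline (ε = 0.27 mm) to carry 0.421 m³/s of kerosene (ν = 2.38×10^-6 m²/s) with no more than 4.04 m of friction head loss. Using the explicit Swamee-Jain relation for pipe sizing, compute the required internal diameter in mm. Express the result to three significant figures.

D ≈ 717 mm

Swamee-Jain (Type III): D = 0.66·[ε^1.25·(LQ²/(gh_f))^4.75 + ν·Q^9.4·(L/(gh_f))^5.2]^0.04
LQ²/(gh_f) = 12.34; L/(gh_f) = 69.64
Term 1 = ε^1.25·(…)^4.75 = 5.29; Term 2 = ν·Q^9.4·(…)^5.2 = 2.68
D = 0.66·(5.29 + 2.68)^0.04 = 0.7171 m = 717 mm
Check: V = 1.04 m/s, Re = 3.14×10^5, f = 0.01751, h_f = 3.73 m ≈ 4.04 m ✓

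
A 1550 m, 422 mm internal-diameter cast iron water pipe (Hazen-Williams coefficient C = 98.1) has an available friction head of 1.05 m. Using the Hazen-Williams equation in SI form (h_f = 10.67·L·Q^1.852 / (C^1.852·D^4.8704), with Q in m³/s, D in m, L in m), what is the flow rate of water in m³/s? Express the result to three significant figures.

Rearranging: Q = [h_f·C^1.852·D^4.8704 / (10.67·L)]^(1/1.852)
Q = [1.05·98.1^1.852·0.422^4.8704 / (10.67·1550)]^0.540 = 0.05495 m³/s

Q ≈ 0.0549 m³/s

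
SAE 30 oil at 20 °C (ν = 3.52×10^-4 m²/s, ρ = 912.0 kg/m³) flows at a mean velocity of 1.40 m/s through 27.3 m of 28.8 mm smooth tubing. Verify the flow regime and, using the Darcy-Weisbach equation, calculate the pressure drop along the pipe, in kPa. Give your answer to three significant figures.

Δp ≈ 473 kPa

Re = VD/ν = 1.40·0.02880/3.52×10^-4 = 115 → laminar (Re < 2300)
f = 64/Re = 0.5587
h_f = f(L/D)V²/(2g) = 0.5587·(27.3/0.02880)·1.40²/(2·9.81) = 52.91 m
Δp = ρg·h_f = 912.0·9.81·52.91 = 473.4 kPa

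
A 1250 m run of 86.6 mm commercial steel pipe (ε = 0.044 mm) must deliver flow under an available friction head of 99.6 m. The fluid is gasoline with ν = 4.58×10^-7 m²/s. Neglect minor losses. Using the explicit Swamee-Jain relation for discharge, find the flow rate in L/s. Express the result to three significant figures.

Swamee-Jain (Type II): Q = -0.965·√(gD⁵h_f/L)·ln[ε/(3.7D) + √(3.17ν²L/(gD³h_f))]
√(gD⁵h_f/L) = √(9.81·0.0866⁵·99.6/1250) = 0.001951
ε/(3.7D) = 1.37×10^-4; √(3.17ν²L/(gD³h_f)) = 3.62×10^-5
Q = -0.965·0.001951·ln(1.735×10^-4) = 0.01630 m³/s
Check: V = 2.77 m/s, Re = 5.23×10^5, f = 0.01779, h_f = 100 m ≈ 99.6 m ✓

Q ≈ 16.3 L/s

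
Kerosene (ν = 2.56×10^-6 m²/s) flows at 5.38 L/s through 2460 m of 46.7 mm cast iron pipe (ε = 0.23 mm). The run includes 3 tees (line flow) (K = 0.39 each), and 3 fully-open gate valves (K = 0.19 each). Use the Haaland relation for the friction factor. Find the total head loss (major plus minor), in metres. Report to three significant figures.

V = 4Q/(πD²) = 3.141 m/s; V²/2g = 0.5028 m
Re = 5.73×10^4, ε/D = 0.00493 → f = 0.03176 (Haaland)
Major: h_f = f(L/D)·V²/2g = 0.03176·52677·0.5028 = 841.1 m
Minor: ΣK = 1.74; h_m = ΣK·V²/2g = 0.8749 m
Total H_L = 841.1 + 0.8749 = 842.0 m

H_L ≈ 842 m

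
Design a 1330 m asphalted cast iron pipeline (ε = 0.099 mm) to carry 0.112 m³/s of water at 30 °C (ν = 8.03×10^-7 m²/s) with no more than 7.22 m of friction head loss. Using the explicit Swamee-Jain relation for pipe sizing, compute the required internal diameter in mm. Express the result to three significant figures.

D ≈ 320 mm

Swamee-Jain (Type III): D = 0.66·[ε^1.25·(LQ²/(gh_f))^4.75 + ν·Q^9.4·(L/(gh_f))^5.2]^0.04
LQ²/(gh_f) = 0.2355; L/(gh_f) = 18.78
Term 1 = ε^1.25·(…)^4.75 = 1.03×10^-8; Term 2 = ν·Q^9.4·(…)^5.2 = 3.89×10^-9
D = 0.66·(1.03×10^-8 + 3.89×10^-9)^0.04 = 0.3203 m = 320 mm
Check: V = 1.39 m/s, Re = 5.54×10^5, f = 0.01633, h_f = 6.68 m ≈ 7.22 m ✓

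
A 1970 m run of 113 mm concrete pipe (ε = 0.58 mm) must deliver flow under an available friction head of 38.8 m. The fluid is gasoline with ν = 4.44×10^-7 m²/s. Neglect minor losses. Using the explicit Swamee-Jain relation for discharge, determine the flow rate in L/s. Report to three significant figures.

Q ≈ 11.9 L/s

Swamee-Jain (Type II): Q = -0.965·√(gD⁵h_f/L)·ln[ε/(3.7D) + √(3.17ν²L/(gD³h_f))]
√(gD⁵h_f/L) = √(9.81·0.113⁵·38.8/1970) = 0.001887
ε/(3.7D) = 0.00139; √(3.17ν²L/(gD³h_f)) = 4.73×10^-5
Q = -0.965·0.001887·ln(0.001435) = 0.01192 m³/s
Check: V = 1.19 m/s, Re = 3.02×10^5, f = 0.03105, h_f = 39.0 m ≈ 38.8 m ✓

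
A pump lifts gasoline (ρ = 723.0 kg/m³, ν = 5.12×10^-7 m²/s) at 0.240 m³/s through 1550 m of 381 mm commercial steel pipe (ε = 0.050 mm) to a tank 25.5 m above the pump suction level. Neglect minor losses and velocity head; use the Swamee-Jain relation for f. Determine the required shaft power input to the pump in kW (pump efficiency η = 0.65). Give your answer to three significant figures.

P_shaft ≈ 99.4 kW

V = 4Q/(πD²) = 2.105 m/s; Re = 1.57×10^6; ε/D = 1.31×10^-4; f = 0.01355
h_f = f(L/D)V²/2g = 12.45 m
Total head H = z + h_f = 25.5 + 12.45 = 37.95 m
P_hyd = ρgQH = 723.0·9.81·0.240·37.95 = 64.61 kW
P_shaft = P_hyd/η = 64.61/0.65 = 99.39 kW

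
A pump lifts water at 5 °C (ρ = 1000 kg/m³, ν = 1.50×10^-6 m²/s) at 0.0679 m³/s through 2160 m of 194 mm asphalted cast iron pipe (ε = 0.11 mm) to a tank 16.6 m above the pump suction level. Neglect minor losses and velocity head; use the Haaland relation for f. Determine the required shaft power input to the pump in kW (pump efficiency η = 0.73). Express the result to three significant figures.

V = 4Q/(πD²) = 2.297 m/s; Re = 2.97×10^5; ε/D = 5.67×10^-4; f = 0.01846
h_f = f(L/D)V²/2g = 55.28 m
Total head H = z + h_f = 16.6 + 55.28 = 71.88 m
P_hyd = ρgQH = 1000·9.81·0.0679·71.88 = 47.88 kW
P_shaft = P_hyd/η = 47.88/0.73 = 65.59 kW

P_shaft ≈ 65.6 kW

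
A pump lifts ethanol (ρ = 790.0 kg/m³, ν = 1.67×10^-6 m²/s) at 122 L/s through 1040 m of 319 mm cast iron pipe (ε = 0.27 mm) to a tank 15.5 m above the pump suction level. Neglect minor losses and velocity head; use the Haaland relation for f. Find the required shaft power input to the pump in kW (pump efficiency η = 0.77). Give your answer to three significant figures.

P_shaft ≈ 28.5 kW

V = 4Q/(πD²) = 1.526 m/s; Re = 2.92×10^5; ε/D = 8.46×10^-4; f = 0.01988
h_f = f(L/D)V²/2g = 7.695 m
Total head H = z + h_f = 15.5 + 7.695 = 23.20 m
P_hyd = ρgQH = 790.0·9.81·0.122·23.20 = 21.93 kW
P_shaft = P_hyd/η = 21.93/0.77 = 28.48 kW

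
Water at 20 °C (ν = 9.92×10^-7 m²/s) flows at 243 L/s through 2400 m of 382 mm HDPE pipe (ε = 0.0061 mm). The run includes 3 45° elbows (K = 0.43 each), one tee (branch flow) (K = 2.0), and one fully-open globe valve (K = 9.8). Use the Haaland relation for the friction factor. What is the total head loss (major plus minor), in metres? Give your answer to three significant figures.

V = 4Q/(πD²) = 2.120 m/s; V²/2g = 0.2291 m
Re = 8.16×10^5, ε/D = 1.60×10^-5 → f = 0.01225 (Haaland)
Major: h_f = f(L/D)·V²/2g = 0.01225·6283·0.2291 = 17.63 m
Minor: ΣK = 13.1; h_m = ΣK·V²/2g = 2.999 m
Total H_L = 17.63 + 2.999 = 20.63 m

H_L ≈ 20.6 m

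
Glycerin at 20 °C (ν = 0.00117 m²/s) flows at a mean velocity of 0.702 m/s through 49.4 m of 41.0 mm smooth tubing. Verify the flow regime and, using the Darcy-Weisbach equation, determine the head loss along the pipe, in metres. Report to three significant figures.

h_f ≈ 78.7 m

Re = VD/ν = 0.702·0.04100/0.00117 = 24.6 → laminar (Re < 2300)
f = 64/Re = 2.602
h_f = f(L/D)V²/(2g) = 2.602·(49.4/0.04100)·0.702²/(2·9.81) = 78.73 m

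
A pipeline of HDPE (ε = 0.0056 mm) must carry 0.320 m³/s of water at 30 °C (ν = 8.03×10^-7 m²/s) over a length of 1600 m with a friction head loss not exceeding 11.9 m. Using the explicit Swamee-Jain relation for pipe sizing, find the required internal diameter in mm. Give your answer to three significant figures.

D ≈ 424 mm

Swamee-Jain (Type III): D = 0.66·[ε^1.25·(LQ²/(gh_f))^4.75 + ν·Q^9.4·(L/(gh_f))^5.2]^0.04
LQ²/(gh_f) = 1.403; L/(gh_f) = 13.71
Term 1 = ε^1.25·(…)^4.75 = 1.36×10^-6; Term 2 = ν·Q^9.4·(…)^5.2 = 1.46×10^-5
D = 0.66·(1.36×10^-6 + 1.46×10^-5)^0.04 = 0.4243 m = 424 mm
Check: V = 2.26 m/s, Re = 1.20×10^6, f = 0.01162, h_f = 11.4 m ≈ 11.9 m ✓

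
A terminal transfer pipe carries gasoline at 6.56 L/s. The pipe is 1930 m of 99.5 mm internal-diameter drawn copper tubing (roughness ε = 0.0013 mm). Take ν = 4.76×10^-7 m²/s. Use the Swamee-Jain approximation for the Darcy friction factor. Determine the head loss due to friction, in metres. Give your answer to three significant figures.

h_f ≈ 11.3 m

V = 4Q/(πD²) = 4·0.00656/(π·0.0995²) = 0.8437 m/s
Re = VD/ν = 0.8437·0.0995/4.76×10^-7 = 1.76×10^5 → turbulent
ε/D = 0.0013/99.5 = 1.31×10^-5
Swamee-Jain: f = 0.01603
h_f = f(L/D)V²/(2g) = 0.01603·(1930/0.0995)·0.8437²/(2·9.81) = 11.28 m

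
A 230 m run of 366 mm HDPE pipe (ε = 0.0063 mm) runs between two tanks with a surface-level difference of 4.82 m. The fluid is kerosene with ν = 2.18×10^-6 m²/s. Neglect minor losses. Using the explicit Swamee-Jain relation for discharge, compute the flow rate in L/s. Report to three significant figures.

Swamee-Jain (Type II): Q = -0.965·√(gD⁵h_f/L)·ln[ε/(3.7D) + √(3.17ν²L/(gD³h_f))]
√(gD⁵h_f/L) = √(9.81·0.366⁵·4.82/230) = 0.03674
ε/(3.7D) = 4.65×10^-6; √(3.17ν²L/(gD³h_f)) = 3.87×10^-5
Q = -0.965·0.03674·ln(4.331×10^-5) = 0.3563 m³/s
Check: V = 3.39 m/s, Re = 5.69×10^5, f = 0.01309, h_f = 4.81 m ≈ 4.82 m ✓

Q ≈ 356 L/s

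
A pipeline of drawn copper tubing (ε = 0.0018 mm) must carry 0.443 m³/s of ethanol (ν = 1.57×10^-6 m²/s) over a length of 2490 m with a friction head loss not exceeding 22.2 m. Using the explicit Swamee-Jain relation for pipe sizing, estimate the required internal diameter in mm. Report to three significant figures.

D ≈ 473 mm

Swamee-Jain (Type III): D = 0.66·[ε^1.25·(LQ²/(gh_f))^4.75 + ν·Q^9.4·(L/(gh_f))^5.2]^0.04
LQ²/(gh_f) = 2.244; L/(gh_f) = 11.43
Term 1 = ε^1.25·(…)^4.75 = 3.06×10^-6; Term 2 = ν·Q^9.4·(…)^5.2 = 2.37×10^-4
D = 0.66·(3.06×10^-6 + 2.37×10^-4)^0.04 = 0.4729 m = 473 mm
Check: V = 2.52 m/s, Re = 7.60×10^5, f = 0.01224, h_f = 20.9 m ≈ 22.2 m ✓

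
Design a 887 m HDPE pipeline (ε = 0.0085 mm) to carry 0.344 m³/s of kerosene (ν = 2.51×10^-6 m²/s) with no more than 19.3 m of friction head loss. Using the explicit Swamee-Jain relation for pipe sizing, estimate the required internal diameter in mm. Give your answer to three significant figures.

D ≈ 365 mm

Swamee-Jain (Type III): D = 0.66·[ε^1.25·(LQ²/(gh_f))^4.75 + ν·Q^9.4·(L/(gh_f))^5.2]^0.04
LQ²/(gh_f) = 0.5544; L/(gh_f) = 4.685
Term 1 = ε^1.25·(…)^4.75 = 2.79×10^-8; Term 2 = ν·Q^9.4·(…)^5.2 = 3.40×10^-7
D = 0.66·(2.79×10^-8 + 3.40×10^-7)^0.04 = 0.3649 m = 365 mm
Check: V = 3.29 m/s, Re = 4.78×10^5, f = 0.01355, h_f = 18.2 m ≈ 19.3 m ✓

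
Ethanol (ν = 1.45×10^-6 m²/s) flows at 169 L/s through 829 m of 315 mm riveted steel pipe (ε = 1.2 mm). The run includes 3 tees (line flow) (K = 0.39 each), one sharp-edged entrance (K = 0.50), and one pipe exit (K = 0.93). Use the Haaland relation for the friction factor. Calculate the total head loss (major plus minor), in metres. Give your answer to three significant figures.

V = 4Q/(πD²) = 2.169 m/s; V²/2g = 0.2397 m
Re = 4.71×10^5, ε/D = 0.00381 → f = 0.02829 (Haaland)
Major: h_f = f(L/D)·V²/2g = 0.02829·2632·0.2397 = 17.85 m
Minor: ΣK = 2.60; h_m = ΣK·V²/2g = 0.6232 m
Total H_L = 17.85 + 0.6232 = 18.47 m

H_L ≈ 18.5 m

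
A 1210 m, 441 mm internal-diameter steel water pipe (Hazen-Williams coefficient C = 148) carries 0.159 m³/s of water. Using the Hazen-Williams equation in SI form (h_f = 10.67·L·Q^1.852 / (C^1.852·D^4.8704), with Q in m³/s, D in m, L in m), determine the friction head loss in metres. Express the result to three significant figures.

h_f = 10.67·1210·0.159^1.852 / (148^1.852·0.441^4.8704) = 2.210 m

h_f ≈ 2.21 m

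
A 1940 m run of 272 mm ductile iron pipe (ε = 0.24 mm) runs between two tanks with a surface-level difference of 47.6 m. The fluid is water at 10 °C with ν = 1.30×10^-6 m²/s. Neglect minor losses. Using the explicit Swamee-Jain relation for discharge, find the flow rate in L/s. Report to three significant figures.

Swamee-Jain (Type II): Q = -0.965·√(gD⁵h_f/L)·ln[ε/(3.7D) + √(3.17ν²L/(gD³h_f))]
√(gD⁵h_f/L) = √(9.81·0.272⁵·47.6/1940) = 0.01893
ε/(3.7D) = 2.38×10^-4; √(3.17ν²L/(gD³h_f)) = 3.33×10^-5
Q = -0.965·0.01893·ln(2.717×10^-4) = 0.1500 m³/s
Check: V = 2.58 m/s, Re = 5.40×10^5, f = 0.01978, h_f = 47.9 m ≈ 47.6 m ✓

Q ≈ 150 L/s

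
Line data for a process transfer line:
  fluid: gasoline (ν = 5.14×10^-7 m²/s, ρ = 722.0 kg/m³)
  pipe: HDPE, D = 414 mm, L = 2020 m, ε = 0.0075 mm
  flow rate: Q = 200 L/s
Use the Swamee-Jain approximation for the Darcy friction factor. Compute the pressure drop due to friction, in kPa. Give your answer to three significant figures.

V = 4Q/(πD²) = 4·0.200/(π·0.414²) = 1.486 m/s
Re = VD/ν = 1.486·0.414/5.14×10^-7 = 1.20×10^6 → turbulent
ε/D = 0.0075/414 = 1.81×10^-5
Swamee-Jain: f = 0.01174
h_f = f(L/D)V²/(2g) = 0.01174·(2020/0.414)·1.486²/(2·9.81) = 6.447 m
Δp = ρg·h_f = 722.0·9.81·6.447 = 45.66 kPa

Δp ≈ 45.7 kPa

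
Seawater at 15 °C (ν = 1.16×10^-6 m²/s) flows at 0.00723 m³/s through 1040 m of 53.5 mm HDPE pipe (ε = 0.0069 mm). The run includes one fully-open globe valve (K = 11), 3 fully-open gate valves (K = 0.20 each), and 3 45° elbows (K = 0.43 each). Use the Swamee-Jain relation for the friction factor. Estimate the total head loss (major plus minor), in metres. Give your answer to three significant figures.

V = 4Q/(πD²) = 3.216 m/s; V²/2g = 0.5272 m
Re = 1.48×10^5, ε/D = 1.29×10^-4 → f = 0.01740 (Swamee-Jain)
Major: h_f = f(L/D)·V²/2g = 0.01740·19439·0.5272 = 178.4 m
Minor: ΣK = 12.9; h_m = ΣK·V²/2g = 6.796 m
Total H_L = 178.4 + 6.796 = 185.2 m

H_L ≈ 185 m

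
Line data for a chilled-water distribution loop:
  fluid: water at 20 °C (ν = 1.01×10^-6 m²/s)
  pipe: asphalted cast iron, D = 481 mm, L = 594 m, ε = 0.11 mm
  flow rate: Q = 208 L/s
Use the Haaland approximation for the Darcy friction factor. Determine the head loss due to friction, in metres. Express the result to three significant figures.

V = 4Q/(πD²) = 4·0.208/(π·0.481²) = 1.145 m/s
Re = VD/ν = 1.145·0.481/1.01×10^-6 = 5.45×10^5 → turbulent
ε/D = 0.11/481 = 2.29×10^-4
Haaland: f = 0.01545
h_f = f(L/D)V²/(2g) = 0.01545·(594/0.481)·1.145²/(2·9.81) = 1.274 m

h_f ≈ 1.27 m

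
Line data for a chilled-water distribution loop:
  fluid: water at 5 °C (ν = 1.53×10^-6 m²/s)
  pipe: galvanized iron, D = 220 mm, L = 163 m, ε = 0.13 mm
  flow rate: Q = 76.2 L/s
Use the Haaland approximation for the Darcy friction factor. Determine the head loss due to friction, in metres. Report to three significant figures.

V = 4Q/(πD²) = 4·0.0762/(π·0.220²) = 2.005 m/s
Re = VD/ν = 2.005·0.220/1.53×10^-6 = 2.88×10^5 → turbulent
ε/D = 0.13/220 = 5.91×10^-4
Haaland: f = 0.01863
h_f = f(L/D)V²/(2g) = 0.01863·(163/0.220)·2.005²/(2·9.81) = 2.826 m

h_f ≈ 2.83 m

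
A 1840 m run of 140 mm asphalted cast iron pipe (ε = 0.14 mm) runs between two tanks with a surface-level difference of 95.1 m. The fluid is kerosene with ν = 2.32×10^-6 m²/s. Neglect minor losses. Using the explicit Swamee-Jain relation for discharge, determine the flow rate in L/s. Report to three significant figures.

Q ≈ 39.7 L/s

Swamee-Jain (Type II): Q = -0.965·√(gD⁵h_f/L)·ln[ε/(3.7D) + √(3.17ν²L/(gD³h_f))]
√(gD⁵h_f/L) = √(9.81·0.140⁵·95.1/1840) = 0.005222
ε/(3.7D) = 2.70×10^-4; √(3.17ν²L/(gD³h_f)) = 1.11×10^-4
Q = -0.965·0.005222·ln(3.810×10^-4) = 0.03967 m³/s
Check: V = 2.58 m/s, Re = 1.56×10^5, f = 0.02154, h_f = 95.9 m ≈ 95.1 m ✓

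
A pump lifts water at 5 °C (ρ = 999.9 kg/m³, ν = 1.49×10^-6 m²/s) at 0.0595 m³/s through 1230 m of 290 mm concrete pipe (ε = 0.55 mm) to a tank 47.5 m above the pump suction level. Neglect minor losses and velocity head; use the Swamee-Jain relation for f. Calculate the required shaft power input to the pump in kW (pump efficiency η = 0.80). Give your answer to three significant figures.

V = 4Q/(πD²) = 0.9008 m/s; Re = 1.75×10^5; ε/D = 0.00190; f = 0.02432
h_f = f(L/D)V²/2g = 4.266 m
Total head H = z + h_f = 47.5 + 4.266 = 51.77 m
P_hyd = ρgQH = 999.9·9.81·0.0595·51.77 = 30.21 kW
P_shaft = P_hyd/η = 30.21/0.80 = 37.77 kW

P_shaft ≈ 37.8 kW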